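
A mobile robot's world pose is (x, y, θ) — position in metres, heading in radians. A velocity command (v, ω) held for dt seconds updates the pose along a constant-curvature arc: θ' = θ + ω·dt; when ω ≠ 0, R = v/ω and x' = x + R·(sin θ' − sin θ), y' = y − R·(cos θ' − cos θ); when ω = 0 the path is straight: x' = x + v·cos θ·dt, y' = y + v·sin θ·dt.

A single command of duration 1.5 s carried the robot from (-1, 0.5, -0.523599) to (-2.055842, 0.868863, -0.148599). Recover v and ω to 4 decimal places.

v = -0.7500, ω = 0.2500

Δθ = -0.148599 − -0.523599 = 0.375000
ω = Δθ/dt = 0.375000/1.5 = 0.2500
R = Δx/(sin θ' − sin θ) = -3.0000
v = R·ω = -3.0000·0.2500 = -0.7500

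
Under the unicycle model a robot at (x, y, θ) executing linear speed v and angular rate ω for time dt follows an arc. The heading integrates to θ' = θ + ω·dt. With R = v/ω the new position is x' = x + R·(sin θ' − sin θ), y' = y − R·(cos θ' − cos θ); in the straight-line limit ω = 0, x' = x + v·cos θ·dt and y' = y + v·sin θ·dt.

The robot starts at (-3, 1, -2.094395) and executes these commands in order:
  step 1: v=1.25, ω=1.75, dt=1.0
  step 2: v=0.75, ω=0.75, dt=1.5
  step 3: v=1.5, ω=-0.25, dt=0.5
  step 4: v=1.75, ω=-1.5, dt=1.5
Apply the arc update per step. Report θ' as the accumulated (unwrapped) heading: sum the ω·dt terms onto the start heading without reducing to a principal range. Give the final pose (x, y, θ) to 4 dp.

(0.8608, -0.2579, -1.5944)

step 1: θ'=-0.3444 (R=0.7143) → pose (-2.6226, -0.0295, -0.3444)
step 2: θ'=0.7806 (R=1.0000) → pose (-1.5812, 0.2013, 0.7806)
step 3: θ'=0.6556 (R=-6.0000) → pose (-1.0168, 0.6945, 0.6556)
step 4: θ'=-1.5944 (R=-1.1667) → pose (0.8608, -0.2579, -1.5944)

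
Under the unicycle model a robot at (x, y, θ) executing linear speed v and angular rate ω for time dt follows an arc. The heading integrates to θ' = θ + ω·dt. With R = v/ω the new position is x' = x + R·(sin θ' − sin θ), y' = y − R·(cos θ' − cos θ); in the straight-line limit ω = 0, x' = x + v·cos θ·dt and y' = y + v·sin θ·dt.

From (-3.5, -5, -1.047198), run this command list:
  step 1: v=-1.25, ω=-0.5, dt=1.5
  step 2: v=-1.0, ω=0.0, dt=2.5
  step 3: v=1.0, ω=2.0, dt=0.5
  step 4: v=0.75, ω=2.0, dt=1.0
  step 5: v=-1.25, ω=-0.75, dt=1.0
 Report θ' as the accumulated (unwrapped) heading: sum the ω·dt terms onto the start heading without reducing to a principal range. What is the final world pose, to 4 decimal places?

step 1: θ'=-1.7972 (R=2.5000) → pose (-3.7711, -3.1888, -1.7972)
step 2: θ'=-1.7972 (straight) → pose (-3.2100, -0.7526, -1.7972)
step 3: θ'=-0.7972 (R=0.5000) → pose (-3.0804, -1.2142, -0.7972)
step 4: θ'=1.2028 (R=0.3750) → pose (-2.4622, -1.0871, 1.2028)
step 5: θ'=0.4528 (R=1.6667) → pose (-3.2882, -1.9862, 0.4528)

(-3.2882, -1.9862, 0.4528)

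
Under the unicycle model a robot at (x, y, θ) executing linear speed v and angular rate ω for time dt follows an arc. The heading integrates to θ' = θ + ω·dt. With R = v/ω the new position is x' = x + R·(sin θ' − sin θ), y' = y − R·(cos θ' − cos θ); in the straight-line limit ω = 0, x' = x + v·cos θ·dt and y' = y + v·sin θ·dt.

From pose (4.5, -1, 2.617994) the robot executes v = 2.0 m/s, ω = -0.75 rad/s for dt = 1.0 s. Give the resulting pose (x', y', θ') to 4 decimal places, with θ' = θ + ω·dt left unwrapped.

θ' = 2.6180 + -0.75·1.0 = 1.8680
R = v/ω = 2.0/-0.75 = -2.6667
x' = 4.5 + -2.6667·(sin 1.8680 − sin 2.6180) = 3.2836
y' = -1 − -2.6667·(cos 1.8680 − cos 2.6180) = 0.5285

(3.2836, 0.5285, 1.8680)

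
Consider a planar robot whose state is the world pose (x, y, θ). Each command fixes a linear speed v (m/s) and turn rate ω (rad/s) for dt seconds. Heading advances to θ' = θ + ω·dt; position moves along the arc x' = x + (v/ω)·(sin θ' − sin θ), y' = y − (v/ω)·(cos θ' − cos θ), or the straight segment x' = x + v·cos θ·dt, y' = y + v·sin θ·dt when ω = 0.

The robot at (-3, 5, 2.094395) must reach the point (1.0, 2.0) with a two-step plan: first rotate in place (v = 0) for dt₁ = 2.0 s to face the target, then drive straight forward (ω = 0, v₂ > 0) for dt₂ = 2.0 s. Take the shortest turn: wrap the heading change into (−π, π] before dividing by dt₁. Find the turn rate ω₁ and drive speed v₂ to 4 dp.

ω₁ = -1.3689, v₂ = 2.5000

heading to target = atan2(2−5, 1−-3) = -0.6435
Δθ = wrap(-0.6435 − 2.0944) = -2.7379; ω₁ = Δθ/dt₁ = -1.3689
distance = √((1−-3)² + (2−5)²) = 5.0000; v₂ = distance/dt₂ = 2.5000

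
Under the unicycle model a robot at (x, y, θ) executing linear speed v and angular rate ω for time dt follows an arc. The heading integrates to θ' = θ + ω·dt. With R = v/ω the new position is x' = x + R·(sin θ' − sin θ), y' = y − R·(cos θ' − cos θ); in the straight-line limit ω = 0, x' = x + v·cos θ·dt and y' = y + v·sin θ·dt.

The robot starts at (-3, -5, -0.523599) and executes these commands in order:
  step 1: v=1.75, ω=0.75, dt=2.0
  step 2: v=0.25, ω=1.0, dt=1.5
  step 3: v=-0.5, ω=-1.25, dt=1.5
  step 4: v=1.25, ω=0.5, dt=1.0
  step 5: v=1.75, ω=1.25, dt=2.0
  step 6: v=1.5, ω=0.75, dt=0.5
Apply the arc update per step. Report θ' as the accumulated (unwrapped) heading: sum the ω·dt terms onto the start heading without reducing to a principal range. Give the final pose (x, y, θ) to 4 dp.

step 1: θ'=0.9764 (R=2.3333) → pose (0.0998, -4.2860, 0.9764)
step 2: θ'=2.4764 (R=0.2500) → pose (0.0470, -3.9493, 2.4764)
step 3: θ'=0.6014 (R=0.4000) → pose (0.0264, -4.5938, 0.6014)
step 4: θ'=1.1014 (R=2.5000) → pose (0.8415, -3.6633, 1.1014)
step 5: θ'=3.6014 (R=1.4000) → pose (-1.0283, -1.7754, 3.6014)
step 6: θ'=3.9764 (R=2.0000) → pose (-1.6231, -2.2251, 3.9764)

(-1.6231, -2.2251, 3.9764)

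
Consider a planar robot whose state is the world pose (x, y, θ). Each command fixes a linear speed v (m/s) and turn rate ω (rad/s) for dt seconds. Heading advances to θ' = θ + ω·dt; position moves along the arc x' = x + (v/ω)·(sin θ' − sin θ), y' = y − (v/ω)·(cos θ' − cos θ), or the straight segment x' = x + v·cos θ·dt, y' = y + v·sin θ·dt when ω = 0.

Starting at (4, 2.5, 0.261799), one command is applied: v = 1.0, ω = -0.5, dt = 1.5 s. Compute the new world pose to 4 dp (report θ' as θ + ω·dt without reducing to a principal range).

θ' = 0.2618 + -0.5·1.5 = -0.4882
R = v/ω = 1.0/-0.5 = -2.0000
x' = 4 + -2.0000·(sin -0.4882 − sin 0.2618) = 5.4557
y' = 2.5 − -2.0000·(cos -0.4882 − cos 0.2618) = 2.3345

(5.4557, 2.3345, -0.4882)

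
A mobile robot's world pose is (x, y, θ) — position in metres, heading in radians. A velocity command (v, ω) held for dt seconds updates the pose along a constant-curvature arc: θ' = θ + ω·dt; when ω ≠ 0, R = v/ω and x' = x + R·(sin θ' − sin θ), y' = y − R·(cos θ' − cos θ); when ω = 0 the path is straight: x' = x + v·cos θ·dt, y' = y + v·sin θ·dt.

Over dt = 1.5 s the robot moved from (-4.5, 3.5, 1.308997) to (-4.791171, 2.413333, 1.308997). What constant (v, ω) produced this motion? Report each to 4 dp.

Δθ = 1.308997 − 1.308997 = 0.000000
ω = Δθ/dt = 0.000000/1.5 = 0.0000
ω = 0 → v = (Δx·cos θ + Δy·sin θ)/dt = -0.7500

v = -0.7500, ω = 0.0000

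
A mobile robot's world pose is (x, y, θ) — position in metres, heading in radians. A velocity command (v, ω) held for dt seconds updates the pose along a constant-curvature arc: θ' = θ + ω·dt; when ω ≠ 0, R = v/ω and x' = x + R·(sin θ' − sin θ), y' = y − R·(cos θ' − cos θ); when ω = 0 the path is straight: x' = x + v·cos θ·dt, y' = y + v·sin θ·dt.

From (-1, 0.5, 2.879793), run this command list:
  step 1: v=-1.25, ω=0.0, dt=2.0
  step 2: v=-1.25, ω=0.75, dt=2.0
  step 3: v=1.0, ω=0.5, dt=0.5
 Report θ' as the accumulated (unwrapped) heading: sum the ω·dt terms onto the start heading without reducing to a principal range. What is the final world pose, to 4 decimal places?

(3.3187, 0.4307, 4.6298)

step 1: θ'=2.8798 (straight) → pose (1.4148, -0.1470, 2.8798)
step 2: θ'=4.3798 (R=-1.6667) → pose (3.4215, 0.9187, 4.3798)
step 3: θ'=4.6298 (R=2.0000) → pose (3.3187, 0.4307, 4.6298)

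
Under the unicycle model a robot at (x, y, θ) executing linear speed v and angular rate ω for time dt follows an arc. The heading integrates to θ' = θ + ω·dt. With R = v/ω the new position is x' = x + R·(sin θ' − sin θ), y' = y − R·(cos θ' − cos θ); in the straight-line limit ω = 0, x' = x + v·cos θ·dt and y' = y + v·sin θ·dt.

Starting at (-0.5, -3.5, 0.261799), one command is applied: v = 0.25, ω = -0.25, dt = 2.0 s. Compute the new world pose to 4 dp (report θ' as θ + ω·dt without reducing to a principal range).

θ' = 0.2618 + -0.25·2.0 = -0.2382
R = v/ω = 0.25/-0.25 = -1.0000
x' = -0.5 + -1.0000·(sin -0.2382 − sin 0.2618) = -0.0052
y' = -3.5 − -1.0000·(cos -0.2382 − cos 0.2618) = -3.4942

(-0.0052, -3.4942, -0.2382)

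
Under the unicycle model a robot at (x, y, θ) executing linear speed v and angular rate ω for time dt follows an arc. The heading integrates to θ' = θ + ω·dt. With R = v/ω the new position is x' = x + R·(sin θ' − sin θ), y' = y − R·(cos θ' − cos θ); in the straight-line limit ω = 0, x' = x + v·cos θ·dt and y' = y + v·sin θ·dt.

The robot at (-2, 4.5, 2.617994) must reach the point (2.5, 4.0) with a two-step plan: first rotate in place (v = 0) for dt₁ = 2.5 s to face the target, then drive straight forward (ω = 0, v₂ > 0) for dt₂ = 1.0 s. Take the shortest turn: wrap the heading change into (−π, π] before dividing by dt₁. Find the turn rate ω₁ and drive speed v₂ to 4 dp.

heading to target = atan2(4−4.5, 2.5−-2) = -0.1107
Δθ = wrap(-0.1107 − 2.6180) = -2.7287; ω₁ = Δθ/dt₁ = -1.0915
distance = √((2.5−-2)² + (4−4.5)²) = 4.5277; v₂ = distance/dt₂ = 4.5277

ω₁ = -1.0915, v₂ = 4.5277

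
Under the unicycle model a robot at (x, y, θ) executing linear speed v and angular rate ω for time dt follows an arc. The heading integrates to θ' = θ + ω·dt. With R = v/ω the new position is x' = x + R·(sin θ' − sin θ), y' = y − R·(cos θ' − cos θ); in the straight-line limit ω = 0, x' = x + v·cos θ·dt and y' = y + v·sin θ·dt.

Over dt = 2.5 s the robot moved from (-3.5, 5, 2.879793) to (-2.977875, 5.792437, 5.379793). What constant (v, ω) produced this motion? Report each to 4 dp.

v = -0.5000, ω = 1.0000

Δθ = 5.379793 − 2.879793 = 2.500000
ω = Δθ/dt = 2.500000/2.5 = 1.0000
R = −Δy/(cos θ' − cos θ) = -0.5000
v = R·ω = -0.5000·1.0000 = -0.5000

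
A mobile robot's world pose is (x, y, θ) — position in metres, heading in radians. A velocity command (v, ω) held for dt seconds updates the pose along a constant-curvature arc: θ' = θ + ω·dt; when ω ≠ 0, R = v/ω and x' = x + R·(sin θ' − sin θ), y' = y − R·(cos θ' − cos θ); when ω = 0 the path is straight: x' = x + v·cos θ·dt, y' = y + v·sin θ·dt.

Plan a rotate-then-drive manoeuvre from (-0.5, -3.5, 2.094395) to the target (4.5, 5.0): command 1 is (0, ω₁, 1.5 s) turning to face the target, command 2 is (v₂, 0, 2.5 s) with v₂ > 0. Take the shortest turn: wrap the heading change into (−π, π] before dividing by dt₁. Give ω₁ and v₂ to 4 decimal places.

ω₁ = -0.7035, v₂ = 3.9446

heading to target = atan2(5−-3.5, 4.5−-0.5) = 1.0391
Δθ = wrap(1.0391 − 2.0944) = -1.0553; ω₁ = Δθ/dt₁ = -0.7035
distance = √((4.5−-0.5)² + (5−-3.5)²) = 9.8615; v₂ = distance/dt₂ = 3.9446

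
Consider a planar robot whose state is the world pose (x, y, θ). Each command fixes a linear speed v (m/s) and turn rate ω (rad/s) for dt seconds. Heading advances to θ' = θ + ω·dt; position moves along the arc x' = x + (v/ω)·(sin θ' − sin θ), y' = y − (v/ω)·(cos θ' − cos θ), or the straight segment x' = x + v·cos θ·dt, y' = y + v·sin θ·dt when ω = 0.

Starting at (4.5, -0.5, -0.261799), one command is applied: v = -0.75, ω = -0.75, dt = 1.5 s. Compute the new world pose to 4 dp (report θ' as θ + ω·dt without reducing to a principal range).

(3.7757, 0.2830, -1.3868)

θ' = -0.2618 + -0.75·1.5 = -1.3868
R = v/ω = -0.75/-0.75 = 1.0000
x' = 4.5 + 1.0000·(sin -1.3868 − sin -0.2618) = 3.7757
y' = -0.5 − 1.0000·(cos -1.3868 − cos -0.2618) = 0.2830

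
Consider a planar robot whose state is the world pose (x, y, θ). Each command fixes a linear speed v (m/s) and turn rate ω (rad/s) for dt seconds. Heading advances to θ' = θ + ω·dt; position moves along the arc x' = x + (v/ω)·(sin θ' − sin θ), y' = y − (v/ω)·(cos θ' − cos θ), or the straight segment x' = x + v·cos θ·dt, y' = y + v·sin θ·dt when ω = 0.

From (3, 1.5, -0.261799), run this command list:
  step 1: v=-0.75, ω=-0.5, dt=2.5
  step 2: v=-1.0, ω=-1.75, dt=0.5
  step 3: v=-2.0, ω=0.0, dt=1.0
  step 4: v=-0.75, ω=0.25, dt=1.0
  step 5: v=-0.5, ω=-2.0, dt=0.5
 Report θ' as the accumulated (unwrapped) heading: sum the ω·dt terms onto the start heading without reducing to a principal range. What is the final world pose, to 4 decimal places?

step 1: θ'=-1.5118 (R=1.5000) → pose (1.8908, 2.8604, -1.5118)
step 2: θ'=-2.3868 (R=0.5714) → pose (2.0698, 3.3104, -2.3868)
step 3: θ'=-2.3868 (straight) → pose (3.5266, 4.6807, -2.3868)
step 4: θ'=-2.1368 (R=-3.0000) → pose (4.0033, 5.2571, -2.1368)
step 5: θ'=-3.1368 (R=0.2500) → pose (4.2131, 5.3730, -3.1368)

(4.2131, 5.3730, -3.1368)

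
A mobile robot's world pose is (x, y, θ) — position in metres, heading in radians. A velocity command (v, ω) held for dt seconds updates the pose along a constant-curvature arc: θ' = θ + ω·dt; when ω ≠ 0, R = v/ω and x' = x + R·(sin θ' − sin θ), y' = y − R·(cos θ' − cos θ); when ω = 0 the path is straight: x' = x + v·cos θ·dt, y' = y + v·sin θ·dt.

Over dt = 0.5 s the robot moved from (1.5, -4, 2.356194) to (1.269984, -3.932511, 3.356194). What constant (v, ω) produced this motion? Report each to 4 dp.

v = 0.5000, ω = 2.0000

Δθ = 3.356194 − 2.356194 = 1.000000
ω = Δθ/dt = 1.000000/0.5 = 2.0000
R = Δx/(sin θ' − sin θ) = 0.2500
v = R·ω = 0.2500·2.0000 = 0.5000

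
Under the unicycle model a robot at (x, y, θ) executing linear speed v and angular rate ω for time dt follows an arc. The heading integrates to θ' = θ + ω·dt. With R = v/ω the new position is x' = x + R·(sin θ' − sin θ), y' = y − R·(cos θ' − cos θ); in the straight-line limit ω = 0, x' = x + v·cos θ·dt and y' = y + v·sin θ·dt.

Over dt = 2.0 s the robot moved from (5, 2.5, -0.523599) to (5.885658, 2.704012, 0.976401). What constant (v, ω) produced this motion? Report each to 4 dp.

v = 0.5000, ω = 0.7500

Δθ = 0.976401 − -0.523599 = 1.500000
ω = Δθ/dt = 1.500000/2.0 = 0.7500
R = Δx/(sin θ' − sin θ) = 0.6667
v = R·ω = 0.6667·0.7500 = 0.5000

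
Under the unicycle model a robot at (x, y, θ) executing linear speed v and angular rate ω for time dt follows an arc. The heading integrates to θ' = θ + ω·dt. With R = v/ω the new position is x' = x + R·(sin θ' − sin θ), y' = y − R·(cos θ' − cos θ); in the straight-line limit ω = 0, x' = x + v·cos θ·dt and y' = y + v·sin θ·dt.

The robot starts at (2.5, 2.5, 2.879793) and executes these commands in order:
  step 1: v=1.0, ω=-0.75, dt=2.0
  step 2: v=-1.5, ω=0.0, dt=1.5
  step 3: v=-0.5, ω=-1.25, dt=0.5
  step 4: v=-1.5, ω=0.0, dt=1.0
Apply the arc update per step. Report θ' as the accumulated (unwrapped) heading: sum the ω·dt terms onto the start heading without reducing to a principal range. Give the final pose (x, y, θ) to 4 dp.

step 1: θ'=1.3798 (R=-1.3333) → pose (1.5360, 4.0410, 1.3798)
step 2: θ'=1.3798 (straight) → pose (1.1089, 1.8319, 1.3798)
step 3: θ'=0.7548 (R=0.4000) → pose (0.9902, 1.6165, 0.7548)
step 4: θ'=0.7548 (straight) → pose (-0.1024, 0.5888, 0.7548)

(-0.1024, 0.5888, 0.7548)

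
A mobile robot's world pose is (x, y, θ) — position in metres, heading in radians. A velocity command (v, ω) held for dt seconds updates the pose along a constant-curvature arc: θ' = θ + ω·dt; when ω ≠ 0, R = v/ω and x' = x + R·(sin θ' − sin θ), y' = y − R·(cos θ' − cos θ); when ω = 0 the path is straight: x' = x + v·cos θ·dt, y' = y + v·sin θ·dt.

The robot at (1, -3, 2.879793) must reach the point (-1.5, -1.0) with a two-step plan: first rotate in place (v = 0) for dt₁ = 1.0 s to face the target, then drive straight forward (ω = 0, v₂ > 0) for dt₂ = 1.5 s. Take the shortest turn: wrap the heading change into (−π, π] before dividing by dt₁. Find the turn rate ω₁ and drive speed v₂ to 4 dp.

heading to target = atan2(-1−-3, -1.5−1) = 2.4669
Δθ = wrap(2.4669 − 2.8798) = -0.4129; ω₁ = Δθ/dt₁ = -0.4129
distance = √((-1.5−1)² + (-1−-3)²) = 3.2016; v₂ = distance/dt₂ = 2.1344

ω₁ = -0.4129, v₂ = 2.1344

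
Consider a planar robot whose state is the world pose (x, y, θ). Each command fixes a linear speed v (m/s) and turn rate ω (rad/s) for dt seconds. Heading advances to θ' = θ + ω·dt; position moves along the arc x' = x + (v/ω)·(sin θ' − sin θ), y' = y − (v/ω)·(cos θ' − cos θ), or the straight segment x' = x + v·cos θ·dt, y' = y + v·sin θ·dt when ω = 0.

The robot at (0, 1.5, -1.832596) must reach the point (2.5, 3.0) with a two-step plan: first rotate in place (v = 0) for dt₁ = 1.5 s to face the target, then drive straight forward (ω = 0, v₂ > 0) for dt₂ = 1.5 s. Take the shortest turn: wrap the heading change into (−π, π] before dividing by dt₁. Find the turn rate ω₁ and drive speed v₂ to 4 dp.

heading to target = atan2(3−1.5, 2.5−0) = 0.5404
Δθ = wrap(0.5404 − -1.8326) = 2.3730; ω₁ = Δθ/dt₁ = 1.5820
distance = √((2.5−0)² + (3−1.5)²) = 2.9155; v₂ = distance/dt₂ = 1.9437

ω₁ = 1.5820, v₂ = 1.9437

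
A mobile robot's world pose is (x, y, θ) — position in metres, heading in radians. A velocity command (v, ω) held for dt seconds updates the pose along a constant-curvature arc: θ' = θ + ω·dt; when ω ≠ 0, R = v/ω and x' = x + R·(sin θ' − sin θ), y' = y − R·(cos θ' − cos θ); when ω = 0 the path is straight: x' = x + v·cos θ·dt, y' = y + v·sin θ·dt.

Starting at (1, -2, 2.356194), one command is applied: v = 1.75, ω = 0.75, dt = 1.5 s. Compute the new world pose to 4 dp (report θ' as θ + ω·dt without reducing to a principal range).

θ' = 2.3562 + 0.75·1.5 = 3.4812
R = v/ω = 1.75/0.75 = 2.3333
x' = 1 + 2.3333·(sin 3.4812 − sin 2.3562) = -1.4272
y' = -2 − 2.3333·(cos 3.4812 − cos 2.3562) = -1.4498

(-1.4272, -1.4498, 3.4812)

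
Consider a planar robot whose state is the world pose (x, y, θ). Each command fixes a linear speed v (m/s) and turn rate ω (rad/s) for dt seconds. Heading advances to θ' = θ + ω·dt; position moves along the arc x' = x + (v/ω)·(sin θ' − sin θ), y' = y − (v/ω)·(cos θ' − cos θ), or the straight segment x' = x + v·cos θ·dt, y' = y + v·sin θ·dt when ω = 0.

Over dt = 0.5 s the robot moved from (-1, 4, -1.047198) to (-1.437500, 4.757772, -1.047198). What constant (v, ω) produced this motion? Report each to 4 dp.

Δθ = -1.047198 − -1.047198 = 0.000000
ω = Δθ/dt = 0.000000/0.5 = 0.0000
ω = 0 → v = (Δx·cos θ + Δy·sin θ)/dt = -1.7500

v = -1.7500, ω = 0.0000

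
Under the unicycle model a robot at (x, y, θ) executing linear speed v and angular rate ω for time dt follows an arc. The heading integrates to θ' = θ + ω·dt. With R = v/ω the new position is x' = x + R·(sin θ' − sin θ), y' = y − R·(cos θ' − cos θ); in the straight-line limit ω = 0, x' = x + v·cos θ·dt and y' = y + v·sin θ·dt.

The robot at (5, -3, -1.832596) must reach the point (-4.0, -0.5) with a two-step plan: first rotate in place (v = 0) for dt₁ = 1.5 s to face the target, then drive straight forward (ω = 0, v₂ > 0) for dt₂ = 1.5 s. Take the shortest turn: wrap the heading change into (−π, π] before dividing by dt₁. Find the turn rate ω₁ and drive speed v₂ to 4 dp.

ω₁ = -1.0533, v₂ = 6.2272

heading to target = atan2(-0.5−-3, -4−5) = 2.8706
Δθ = wrap(2.8706 − -1.8326) = -1.5799; ω₁ = Δθ/dt₁ = -1.0533
distance = √((-4−5)² + (-0.5−-3)²) = 9.3408; v₂ = distance/dt₂ = 6.2272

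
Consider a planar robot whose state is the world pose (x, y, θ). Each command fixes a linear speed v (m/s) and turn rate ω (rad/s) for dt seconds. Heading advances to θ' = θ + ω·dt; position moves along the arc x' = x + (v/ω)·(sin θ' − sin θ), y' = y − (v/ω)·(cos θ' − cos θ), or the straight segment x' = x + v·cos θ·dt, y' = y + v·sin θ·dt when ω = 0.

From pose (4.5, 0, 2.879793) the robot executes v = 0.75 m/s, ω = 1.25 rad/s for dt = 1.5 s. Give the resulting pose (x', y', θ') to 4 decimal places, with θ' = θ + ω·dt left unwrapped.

(3.7452, -0.6050, 4.7548)

θ' = 2.8798 + 1.25·1.5 = 4.7548
R = v/ω = 0.75/1.25 = 0.6000
x' = 4.5 + 0.6000·(sin 4.7548 − sin 2.8798) = 3.7452
y' = 0 − 0.6000·(cos 4.7548 − cos 2.8798) = -0.6050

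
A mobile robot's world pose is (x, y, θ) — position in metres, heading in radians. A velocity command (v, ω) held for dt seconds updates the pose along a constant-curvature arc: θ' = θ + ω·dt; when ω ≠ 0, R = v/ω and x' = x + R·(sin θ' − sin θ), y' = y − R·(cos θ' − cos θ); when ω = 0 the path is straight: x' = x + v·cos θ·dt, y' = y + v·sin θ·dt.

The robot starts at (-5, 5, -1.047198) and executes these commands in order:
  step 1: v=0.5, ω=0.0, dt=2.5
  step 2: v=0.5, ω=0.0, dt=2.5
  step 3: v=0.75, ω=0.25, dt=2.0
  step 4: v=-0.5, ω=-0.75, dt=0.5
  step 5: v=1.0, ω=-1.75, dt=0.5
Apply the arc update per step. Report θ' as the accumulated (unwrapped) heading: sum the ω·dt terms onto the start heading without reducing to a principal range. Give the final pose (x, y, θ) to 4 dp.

step 1: θ'=-1.0472 (straight) → pose (-4.3750, 3.9175, -1.0472)
step 2: θ'=-1.0472 (straight) → pose (-3.7500, 2.8349, -1.0472)
step 3: θ'=-0.5472 (R=3.0000) → pose (-2.7128, 1.7730, -0.5472)
step 4: θ'=-0.9222 (R=0.6667) → pose (-2.8972, 1.9396, -0.9222)
step 5: θ'=-1.7972 (R=-0.5714) → pose (-2.7958, 1.4661, -1.7972)

(-2.7958, 1.4661, -1.7972)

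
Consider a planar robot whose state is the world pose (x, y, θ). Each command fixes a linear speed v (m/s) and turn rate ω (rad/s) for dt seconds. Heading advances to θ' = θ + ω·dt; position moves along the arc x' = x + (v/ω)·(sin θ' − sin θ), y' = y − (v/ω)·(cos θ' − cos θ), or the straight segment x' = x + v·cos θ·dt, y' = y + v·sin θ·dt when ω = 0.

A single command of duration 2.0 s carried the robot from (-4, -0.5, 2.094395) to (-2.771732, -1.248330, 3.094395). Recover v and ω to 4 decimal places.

Δθ = 3.094395 − 2.094395 = 1.000000
ω = Δθ/dt = 1.000000/2.0 = 0.5000
R = Δx/(sin θ' − sin θ) = -1.5000
v = R·ω = -1.5000·0.5000 = -0.7500

v = -0.7500, ω = 0.5000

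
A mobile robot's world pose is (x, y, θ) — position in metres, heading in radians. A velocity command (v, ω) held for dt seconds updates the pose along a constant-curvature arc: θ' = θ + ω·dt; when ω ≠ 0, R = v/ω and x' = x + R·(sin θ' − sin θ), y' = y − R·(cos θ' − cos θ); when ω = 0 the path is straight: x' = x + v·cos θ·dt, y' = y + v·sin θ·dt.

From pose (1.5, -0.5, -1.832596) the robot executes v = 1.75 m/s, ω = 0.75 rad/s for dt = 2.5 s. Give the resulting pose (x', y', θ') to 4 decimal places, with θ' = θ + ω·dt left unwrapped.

(3.8527, -3.4351, 0.0424)

θ' = -1.8326 + 0.75·2.5 = 0.0424
R = v/ω = 1.75/0.75 = 2.3333
x' = 1.5 + 2.3333·(sin 0.0424 − sin -1.8326) = 3.8527
y' = -0.5 − 2.3333·(cos 0.0424 − cos -1.8326) = -3.4351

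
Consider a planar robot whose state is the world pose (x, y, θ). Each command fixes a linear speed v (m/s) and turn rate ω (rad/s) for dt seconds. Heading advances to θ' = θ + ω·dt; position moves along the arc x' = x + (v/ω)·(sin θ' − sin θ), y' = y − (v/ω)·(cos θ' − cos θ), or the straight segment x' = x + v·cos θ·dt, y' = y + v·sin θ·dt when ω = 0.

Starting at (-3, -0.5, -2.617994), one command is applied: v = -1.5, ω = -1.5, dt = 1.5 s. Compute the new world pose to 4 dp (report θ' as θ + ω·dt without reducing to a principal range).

θ' = -2.6180 + -1.5·1.5 = -4.8680
R = v/ω = -1.5/-1.5 = 1.0000
x' = -3 + 1.0000·(sin -4.8680 − sin -2.6180) = -1.5121
y' = -0.5 − 1.0000·(cos -4.8680 − cos -2.6180) = -1.5210

(-1.5121, -1.5210, -4.8680)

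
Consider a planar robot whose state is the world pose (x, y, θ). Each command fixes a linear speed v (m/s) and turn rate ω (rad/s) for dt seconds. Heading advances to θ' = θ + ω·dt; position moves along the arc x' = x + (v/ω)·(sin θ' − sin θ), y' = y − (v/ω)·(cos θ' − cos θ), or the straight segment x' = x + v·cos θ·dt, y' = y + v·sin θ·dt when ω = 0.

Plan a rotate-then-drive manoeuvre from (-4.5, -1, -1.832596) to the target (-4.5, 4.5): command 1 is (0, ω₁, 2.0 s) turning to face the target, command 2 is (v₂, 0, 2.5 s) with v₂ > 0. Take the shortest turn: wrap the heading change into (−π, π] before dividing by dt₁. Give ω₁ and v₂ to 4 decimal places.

ω₁ = -1.4399, v₂ = 2.2000

heading to target = atan2(4.5−-1, -4.5−-4.5) = 1.5708
Δθ = wrap(1.5708 − -1.8326) = -2.8798; ω₁ = Δθ/dt₁ = -1.4399
distance = √((-4.5−-4.5)² + (4.5−-1)²) = 5.5000; v₂ = distance/dt₂ = 2.2000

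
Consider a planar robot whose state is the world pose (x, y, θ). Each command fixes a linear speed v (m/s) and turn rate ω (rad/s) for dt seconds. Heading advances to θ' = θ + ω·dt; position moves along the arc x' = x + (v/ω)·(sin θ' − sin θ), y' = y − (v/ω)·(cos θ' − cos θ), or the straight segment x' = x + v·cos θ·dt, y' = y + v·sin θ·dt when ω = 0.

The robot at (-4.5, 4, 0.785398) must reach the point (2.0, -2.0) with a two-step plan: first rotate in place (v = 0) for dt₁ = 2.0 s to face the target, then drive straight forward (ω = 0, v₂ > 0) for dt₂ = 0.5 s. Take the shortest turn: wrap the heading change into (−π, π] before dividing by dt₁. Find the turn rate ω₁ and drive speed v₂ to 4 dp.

heading to target = atan2(-2−4, 2−-4.5) = -0.7454
Δθ = wrap(-0.7454 − 0.7854) = -1.5308; ω₁ = Δθ/dt₁ = -0.7654
distance = √((2−-4.5)² + (-2−4)²) = 8.8459; v₂ = distance/dt₂ = 17.6918

ω₁ = -0.7654, v₂ = 17.6918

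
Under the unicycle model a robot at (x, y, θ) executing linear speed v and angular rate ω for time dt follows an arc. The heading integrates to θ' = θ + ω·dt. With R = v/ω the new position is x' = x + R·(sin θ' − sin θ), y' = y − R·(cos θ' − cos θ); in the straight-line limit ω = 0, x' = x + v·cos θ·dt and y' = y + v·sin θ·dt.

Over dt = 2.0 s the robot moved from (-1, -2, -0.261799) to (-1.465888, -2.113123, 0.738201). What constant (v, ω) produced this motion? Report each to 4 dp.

Δθ = 0.738201 − -0.261799 = 1.000000
ω = Δθ/dt = 1.000000/2.0 = 0.5000
R = Δx/(sin θ' − sin θ) = -0.5000
v = R·ω = -0.5000·0.5000 = -0.2500

v = -0.2500, ω = 0.5000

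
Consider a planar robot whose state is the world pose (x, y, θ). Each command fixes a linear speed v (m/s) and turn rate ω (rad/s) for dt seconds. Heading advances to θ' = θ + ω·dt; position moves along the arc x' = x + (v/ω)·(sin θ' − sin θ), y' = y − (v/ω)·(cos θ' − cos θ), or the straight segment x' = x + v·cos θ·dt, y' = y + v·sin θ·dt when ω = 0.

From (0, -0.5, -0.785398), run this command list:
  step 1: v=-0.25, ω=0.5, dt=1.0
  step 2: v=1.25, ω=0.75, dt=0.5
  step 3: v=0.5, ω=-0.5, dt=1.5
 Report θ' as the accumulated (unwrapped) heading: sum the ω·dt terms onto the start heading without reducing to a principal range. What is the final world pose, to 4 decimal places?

step 1: θ'=-0.2854 (R=-0.5000) → pose (-0.2128, -0.3738, -0.2854)
step 2: θ'=0.0896 (R=1.6667) → pose (0.4056, -0.4345, 0.0896)
step 3: θ'=-0.6604 (R=-1.0000) → pose (1.1085, -0.6408, -0.6604)

(1.1085, -0.6408, -0.6604)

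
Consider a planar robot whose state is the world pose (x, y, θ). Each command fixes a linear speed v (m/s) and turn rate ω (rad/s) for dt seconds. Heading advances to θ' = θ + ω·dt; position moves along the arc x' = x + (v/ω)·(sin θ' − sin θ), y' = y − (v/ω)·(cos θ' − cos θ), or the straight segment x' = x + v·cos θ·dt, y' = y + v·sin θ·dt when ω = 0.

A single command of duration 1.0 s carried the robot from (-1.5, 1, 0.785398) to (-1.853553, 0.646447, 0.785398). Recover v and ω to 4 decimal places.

Δθ = 0.785398 − 0.785398 = 0.000000
ω = Δθ/dt = 0.000000/1.0 = 0.0000
ω = 0 → v = (Δx·cos θ + Δy·sin θ)/dt = -0.5000

v = -0.5000, ω = 0.0000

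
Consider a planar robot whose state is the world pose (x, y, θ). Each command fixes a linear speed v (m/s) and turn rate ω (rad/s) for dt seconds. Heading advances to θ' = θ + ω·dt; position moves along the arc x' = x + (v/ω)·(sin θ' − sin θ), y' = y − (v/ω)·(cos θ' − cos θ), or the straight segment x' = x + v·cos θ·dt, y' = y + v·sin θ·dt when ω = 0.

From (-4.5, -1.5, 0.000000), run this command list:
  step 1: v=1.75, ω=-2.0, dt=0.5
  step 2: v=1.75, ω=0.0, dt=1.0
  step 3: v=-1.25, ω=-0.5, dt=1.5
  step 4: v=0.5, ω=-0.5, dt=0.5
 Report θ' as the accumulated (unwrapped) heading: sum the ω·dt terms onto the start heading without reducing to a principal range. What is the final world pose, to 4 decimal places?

(-3.2492, -1.8163, -2.0000)

step 1: θ'=-1.0000 (R=-0.8750) → pose (-3.7637, -1.9022, -1.0000)
step 2: θ'=-1.0000 (straight) → pose (-2.8182, -3.3748, -1.0000)
step 3: θ'=-1.7500 (R=2.5000) → pose (-3.1745, -1.5784, -1.7500)
step 4: θ'=-2.0000 (R=-1.0000) → pose (-3.2492, -1.8163, -2.0000)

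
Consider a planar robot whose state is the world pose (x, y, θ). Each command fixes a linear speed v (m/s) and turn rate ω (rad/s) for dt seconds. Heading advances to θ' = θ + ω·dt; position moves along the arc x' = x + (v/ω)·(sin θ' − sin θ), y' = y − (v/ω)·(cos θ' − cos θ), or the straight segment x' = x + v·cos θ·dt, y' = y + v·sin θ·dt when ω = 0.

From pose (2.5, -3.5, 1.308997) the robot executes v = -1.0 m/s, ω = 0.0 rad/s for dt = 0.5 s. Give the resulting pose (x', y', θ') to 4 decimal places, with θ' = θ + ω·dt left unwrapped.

θ' = 1.3090 + 0.0·0.5 = 1.3090
ω = 0 → straight: x' = 2.5 + -1.0·cos(1.3090)·0.5 = 2.3706
y' = -3.5 + -1.0·sin(1.3090)·0.5 = -3.9830

(2.3706, -3.9830, 1.3090)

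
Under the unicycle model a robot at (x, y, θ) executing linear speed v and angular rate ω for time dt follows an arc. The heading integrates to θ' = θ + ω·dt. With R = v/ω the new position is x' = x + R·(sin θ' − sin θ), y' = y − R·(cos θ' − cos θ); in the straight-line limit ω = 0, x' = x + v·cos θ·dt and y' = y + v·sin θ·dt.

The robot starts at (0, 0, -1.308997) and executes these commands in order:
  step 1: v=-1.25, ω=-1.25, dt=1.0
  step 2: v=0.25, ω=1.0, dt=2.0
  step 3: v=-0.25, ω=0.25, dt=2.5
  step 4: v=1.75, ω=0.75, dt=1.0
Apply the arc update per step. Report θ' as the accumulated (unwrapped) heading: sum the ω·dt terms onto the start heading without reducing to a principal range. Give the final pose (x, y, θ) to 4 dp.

step 1: θ'=-2.5590 (R=1.0000) → pose (0.4157, 1.0939, -2.5590)
step 2: θ'=-0.5590 (R=0.2500) → pose (0.4207, 0.6732, -0.5590)
step 3: θ'=0.0660 (R=-1.0000) → pose (-0.1756, 0.8232, 0.0660)
step 4: θ'=0.8160 (R=2.3333) → pose (1.3701, 1.5528, 0.8160)

(1.3701, 1.5528, 0.8160)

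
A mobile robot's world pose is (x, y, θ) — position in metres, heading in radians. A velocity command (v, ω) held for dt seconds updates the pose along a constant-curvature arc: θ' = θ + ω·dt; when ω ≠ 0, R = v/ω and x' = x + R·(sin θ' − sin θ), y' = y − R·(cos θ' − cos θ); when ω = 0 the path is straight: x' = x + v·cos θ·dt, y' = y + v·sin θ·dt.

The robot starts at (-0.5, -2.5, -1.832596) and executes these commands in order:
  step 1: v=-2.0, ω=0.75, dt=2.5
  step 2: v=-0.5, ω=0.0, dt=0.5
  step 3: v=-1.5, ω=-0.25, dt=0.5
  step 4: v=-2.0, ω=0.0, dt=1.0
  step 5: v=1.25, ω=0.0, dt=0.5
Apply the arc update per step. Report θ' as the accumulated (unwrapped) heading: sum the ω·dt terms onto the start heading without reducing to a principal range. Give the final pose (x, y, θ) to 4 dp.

(-5.5583, 0.9724, -0.0826)

step 1: θ'=0.0424 (R=-2.6667) → pose (-3.1888, 0.8545, 0.0424)
step 2: θ'=0.0424 (straight) → pose (-3.4386, 0.8439, 0.0424)
step 3: θ'=-0.0826 (R=6.0000) → pose (-4.1880, 0.8589, -0.0826)
step 4: θ'=-0.0826 (straight) → pose (-6.1812, 1.0239, -0.0826)
step 5: θ'=-0.0826 (straight) → pose (-5.5583, 0.9724, -0.0826)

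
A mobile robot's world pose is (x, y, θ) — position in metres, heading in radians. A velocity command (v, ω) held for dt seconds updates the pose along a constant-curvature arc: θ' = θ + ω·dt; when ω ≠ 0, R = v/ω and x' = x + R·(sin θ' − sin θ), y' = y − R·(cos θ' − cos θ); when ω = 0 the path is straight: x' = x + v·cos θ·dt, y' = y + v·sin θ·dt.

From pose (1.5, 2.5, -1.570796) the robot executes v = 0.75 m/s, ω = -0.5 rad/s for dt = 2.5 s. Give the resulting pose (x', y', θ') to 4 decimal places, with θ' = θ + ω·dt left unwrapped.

θ' = -1.5708 + -0.5·2.5 = -2.8208
R = v/ω = 0.75/-0.5 = -1.5000
x' = 1.5 + -1.5000·(sin -2.8208 − sin -1.5708) = 0.4730
y' = 2.5 − -1.5000·(cos -2.8208 − cos -1.5708) = 1.0765

(0.4730, 1.0765, -2.8208)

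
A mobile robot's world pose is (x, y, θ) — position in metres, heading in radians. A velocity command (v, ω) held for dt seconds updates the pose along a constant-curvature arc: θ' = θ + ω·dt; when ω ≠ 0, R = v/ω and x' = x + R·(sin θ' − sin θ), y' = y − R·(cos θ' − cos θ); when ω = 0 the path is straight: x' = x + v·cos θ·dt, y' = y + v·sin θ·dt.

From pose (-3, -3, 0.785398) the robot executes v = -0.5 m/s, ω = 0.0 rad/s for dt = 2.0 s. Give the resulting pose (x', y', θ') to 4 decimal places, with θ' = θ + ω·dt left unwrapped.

θ' = 0.7854 + 0.0·2.0 = 0.7854
ω = 0 → straight: x' = -3 + -0.5·cos(0.7854)·2.0 = -3.7071
y' = -3 + -0.5·sin(0.7854)·2.0 = -3.7071

(-3.7071, -3.7071, 0.7854)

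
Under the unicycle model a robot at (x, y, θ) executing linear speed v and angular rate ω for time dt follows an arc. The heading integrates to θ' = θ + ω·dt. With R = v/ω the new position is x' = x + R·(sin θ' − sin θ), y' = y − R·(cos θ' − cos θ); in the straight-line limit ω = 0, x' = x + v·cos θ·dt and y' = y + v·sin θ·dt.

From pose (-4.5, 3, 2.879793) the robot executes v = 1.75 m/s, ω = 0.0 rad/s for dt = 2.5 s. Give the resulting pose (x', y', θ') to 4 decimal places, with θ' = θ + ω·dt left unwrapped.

θ' = 2.8798 + 0.0·2.5 = 2.8798
ω = 0 → straight: x' = -4.5 + 1.75·cos(2.8798)·2.5 = -8.7259
y' = 3 + 1.75·sin(2.8798)·2.5 = 4.1323

(-8.7259, 4.1323, 2.8798)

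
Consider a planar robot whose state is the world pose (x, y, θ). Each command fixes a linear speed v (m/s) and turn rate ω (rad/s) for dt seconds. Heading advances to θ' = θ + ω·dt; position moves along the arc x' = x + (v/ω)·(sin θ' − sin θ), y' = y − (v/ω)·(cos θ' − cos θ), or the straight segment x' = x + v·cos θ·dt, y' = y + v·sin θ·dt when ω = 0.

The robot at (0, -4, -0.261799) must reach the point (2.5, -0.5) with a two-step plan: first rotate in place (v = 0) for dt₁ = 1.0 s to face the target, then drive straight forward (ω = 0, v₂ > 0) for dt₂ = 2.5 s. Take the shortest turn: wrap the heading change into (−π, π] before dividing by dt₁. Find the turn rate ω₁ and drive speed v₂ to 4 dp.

heading to target = atan2(-0.5−-4, 2.5−0) = 0.9505
Δθ = wrap(0.9505 − -0.2618) = 1.2123; ω₁ = Δθ/dt₁ = 1.2123
distance = √((2.5−0)² + (-0.5−-4)²) = 4.3012; v₂ = distance/dt₂ = 1.7205

ω₁ = 1.2123, v₂ = 1.7205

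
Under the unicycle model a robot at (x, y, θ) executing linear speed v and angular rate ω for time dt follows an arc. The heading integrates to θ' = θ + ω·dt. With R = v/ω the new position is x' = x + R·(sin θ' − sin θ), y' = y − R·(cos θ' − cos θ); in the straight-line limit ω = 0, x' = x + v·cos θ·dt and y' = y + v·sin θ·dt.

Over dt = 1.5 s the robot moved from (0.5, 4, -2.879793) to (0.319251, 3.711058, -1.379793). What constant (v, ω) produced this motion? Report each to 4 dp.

Δθ = -1.379793 − -2.879793 = 1.500000
ω = Δθ/dt = 1.500000/1.5 = 1.0000
R = −Δy/(cos θ' − cos θ) = 0.2500
v = R·ω = 0.2500·1.0000 = 0.2500

v = 0.2500, ω = 1.0000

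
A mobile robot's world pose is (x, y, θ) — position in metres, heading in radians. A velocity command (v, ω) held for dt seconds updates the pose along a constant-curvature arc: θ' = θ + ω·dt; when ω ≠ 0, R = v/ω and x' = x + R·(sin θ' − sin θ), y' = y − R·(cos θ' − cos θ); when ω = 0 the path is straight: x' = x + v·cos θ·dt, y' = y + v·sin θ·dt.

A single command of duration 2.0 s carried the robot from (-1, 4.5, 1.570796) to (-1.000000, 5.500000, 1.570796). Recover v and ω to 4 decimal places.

v = 0.5000, ω = 0.0000

Δθ = 1.570796 − 1.570796 = 0.000000
ω = Δθ/dt = 0.000000/2.0 = 0.0000
ω = 0 → v = (Δx·cos θ + Δy·sin θ)/dt = 0.5000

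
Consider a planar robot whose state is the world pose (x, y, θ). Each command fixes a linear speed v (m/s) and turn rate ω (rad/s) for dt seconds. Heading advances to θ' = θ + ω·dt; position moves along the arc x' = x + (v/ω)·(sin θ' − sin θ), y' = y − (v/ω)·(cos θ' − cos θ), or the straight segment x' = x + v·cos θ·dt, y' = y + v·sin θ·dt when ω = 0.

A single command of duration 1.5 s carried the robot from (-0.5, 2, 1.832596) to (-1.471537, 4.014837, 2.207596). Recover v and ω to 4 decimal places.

v = 1.5000, ω = 0.2500

Δθ = 2.207596 − 1.832596 = 0.375000
ω = Δθ/dt = 0.375000/1.5 = 0.2500
R = −Δy/(cos θ' − cos θ) = 6.0000
v = R·ω = 6.0000·0.2500 = 1.5000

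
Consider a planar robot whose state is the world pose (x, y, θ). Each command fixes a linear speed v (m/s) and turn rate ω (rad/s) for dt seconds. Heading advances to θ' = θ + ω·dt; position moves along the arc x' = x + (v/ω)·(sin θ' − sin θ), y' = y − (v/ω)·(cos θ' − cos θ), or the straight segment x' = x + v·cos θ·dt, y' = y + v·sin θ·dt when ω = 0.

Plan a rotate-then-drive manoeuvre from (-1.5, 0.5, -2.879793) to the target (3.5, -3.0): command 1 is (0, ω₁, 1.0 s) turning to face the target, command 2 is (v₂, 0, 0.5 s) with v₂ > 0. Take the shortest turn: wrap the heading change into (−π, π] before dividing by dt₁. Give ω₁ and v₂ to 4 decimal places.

ω₁ = 2.2691, v₂ = 12.2066

heading to target = atan2(-3−0.5, 3.5−-1.5) = -0.6107
Δθ = wrap(-0.6107 − -2.8798) = 2.2691; ω₁ = Δθ/dt₁ = 2.2691
distance = √((3.5−-1.5)² + (-3−0.5)²) = 6.1033; v₂ = distance/dt₂ = 12.2066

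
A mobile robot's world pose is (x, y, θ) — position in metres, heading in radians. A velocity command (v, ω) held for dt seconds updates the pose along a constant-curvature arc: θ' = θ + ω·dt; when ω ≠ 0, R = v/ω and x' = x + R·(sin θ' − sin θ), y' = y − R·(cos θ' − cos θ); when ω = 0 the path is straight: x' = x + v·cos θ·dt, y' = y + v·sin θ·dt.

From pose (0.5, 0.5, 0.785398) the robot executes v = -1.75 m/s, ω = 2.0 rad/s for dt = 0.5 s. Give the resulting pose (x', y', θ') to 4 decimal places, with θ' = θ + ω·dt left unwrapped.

θ' = 0.7854 + 2.0·0.5 = 1.7854
R = v/ω = -1.75/2.0 = -0.8750
x' = 0.5 + -0.8750·(sin 1.7854 − sin 0.7854) = 0.2638
y' = 0.5 − -0.8750·(cos 1.7854 − cos 0.7854) = -0.3051

(0.2638, -0.3051, 1.7854)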